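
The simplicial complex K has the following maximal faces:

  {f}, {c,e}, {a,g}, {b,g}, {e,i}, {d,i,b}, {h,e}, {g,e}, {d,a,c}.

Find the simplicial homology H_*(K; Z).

Fix the vertex order a < b < c < d < e < f < g < h < i and write every simplex with vertices in increasing order. Then dim K = 2 and the simplices of K are:

  0-simplices (9): a, b, c, d, e, f, g, h, i
  1-simplices (12): ac, ad, ag, bd, bg, bi, cd, ce, di, eg, eh, ei
  2-simplices (2): acd, bdi

giving chain groups C_0 ≅ Z^9, C_1 ≅ Z^12, C_2 ≅ Z^2.

∂_1: C_1 → C_0 is given by ∂[p,q] = [q] − [p].
The 9×12 boundary matrix has rank 7 and Smith normal form diag(1,1,1,1,1,1,1).

The boundary map ∂_2: C_2 → C_1 maps a triangle to the signed sum of its edges. For instance
  ∂bdi = di − bi + bd,
  ∂acd = cd − ad + ac.
The resulting 12×2 matrix has rank 2, and its Smith normal form has invariant factors (1,1).

Computing H_k = (kernel of ∂_k) / (image of ∂_{k+1}):

  H_0: rank C_0 − rank ∂_1 = 9 − 7 = 2, and the invariant factors of ∂_1 are all 1, so H_0 ≅ Z^2.
  H_1: rank ker ∂_1 − rank ∂_2 = (12 − 7) − 2 = 3, and the invariant factors of ∂_2 are all 1, so H_1 ≅ Z^3.
  H_2: rank ker ∂_2 − rank ∂_3 = (2 − 2) − 0 = 0, and there is no ∂_3, so H_2 ≅ 0.

H_0 = Z^2,  H_1 = Z^3,  H_2 = 0.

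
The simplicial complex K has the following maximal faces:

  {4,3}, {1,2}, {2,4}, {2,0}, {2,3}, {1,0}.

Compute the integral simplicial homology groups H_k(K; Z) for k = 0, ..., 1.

H_0 ≅ Z,  H_1 ≅ Z^2.

Take the total order 0 < 1 < 2 < 3 < 4 on the vertex set. Then K (dimension 1) consists of the simplices:

  0-simplices (5): [0], [1], [2], [3], [4]
  1-simplices (6): [0,1], [0,2], [1,2], [2,3], [2,4], [3,4]

Hence C_0 ≅ Z^5, C_1 ≅ Z^6.

∂_1: C_1 → C_0 is given by ∂[p,q] = [q] − [p].
As a 5×6 matrix over Z this has rank 4, with invariant factors (1,1,1,1).

Computing H_k = (kernel of ∂_k) / (image of ∂_{k+1}):

  H_0: rank C_0 − rank ∂_1 = 5 − 4 = 1, and the invariant factors of ∂_1 are all 1, so H_0 ≅ Z.
  H_1: rank ker ∂_1 − rank ∂_2 = (6 − 4) − 0 = 2, and there is no ∂_2, so H_1 ≅ Z^2.

As a check, the Euler characteristic is 5 − 6 = -1, which agrees with 1 − 2 = -1.
(K is a triangulation of a wedge of 2 circles.)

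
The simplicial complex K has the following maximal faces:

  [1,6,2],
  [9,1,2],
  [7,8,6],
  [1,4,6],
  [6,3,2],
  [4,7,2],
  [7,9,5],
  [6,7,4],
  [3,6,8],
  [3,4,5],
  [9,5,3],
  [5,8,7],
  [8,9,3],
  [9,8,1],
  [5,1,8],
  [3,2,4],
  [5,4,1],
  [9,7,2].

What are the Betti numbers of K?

Fix the vertex order 1 < 2 < 3 < 4 < 5 < 6 < 7 < 8 < 9 and write every simplex with vertices in increasing order. Then dim K = 2 and the simplices of K are:

  0-simplices (9): [1], [2], [3], [4], [5], [6], [7], [8], [9]
  1-simplices (27): (27 of them)
  2-simplices (18): [1,2,6], [1,2,9], [1,4,5], [1,4,6], [1,5,8], [1,8,9], [2,3,4], [2,3,6], [2,4,7], [2,7,9], [3,4,5], [3,5,9], [3,6,8], [3,8,9], [4,6,7], [5,7,8], [5,7,9], [6,7,8]

so the chain groups are C_0 ≅ Z^9, C_1 ≅ Z^27, C_2 ≅ Z^18.

The boundary map ∂_1: C_1 → C_0 sends each edge [p,q] (with p < q) to q − p. For instance
  ∂[2,9] = [9] − [2].
The 9×27 boundary matrix has rank 8 and Smith normal form diag(1,1,1,1,1,1,1,1).

Boundary ∂_2: C_2 → C_1 maps a triangle to the signed sum of its edges. For instance
  ∂[5,7,8] = [7,8] − [5,8] + [5,7],
  ∂[5,7,9] = [7,9] − [5,9] + [5,7].
The resulting 27×18 matrix has rank 18, and its Smith normal form has invariant factors (1,1,1,1,1,1,1,1,1,1,1,1,1,1,1,1,1,2).

Now H_k = ker ∂_k / im ∂_{k+1}, so:

  H_0: rank C_0 − rank ∂_1 = 9 − 8 = 1, and the invariant factors of ∂_1 are all 1, so H_0 ≅ Z.
  H_1: rank ker ∂_1 − rank ∂_2 = (27 − 8) − 18 = 1, and ∂_2 has invariant factor 2 > 1, so H_1 ≅ Z × Z/2.
  H_2: rank ker ∂_2 − rank ∂_3 = (18 − 18) − 0 = 0, and there is no ∂_3, so H_2 ≅ 0.

Hence the Betti numbers are b_0 = 1, b_1 = 1, b_2 = 0.

b_0 = 1, b_1 = 1, b_2 = 0.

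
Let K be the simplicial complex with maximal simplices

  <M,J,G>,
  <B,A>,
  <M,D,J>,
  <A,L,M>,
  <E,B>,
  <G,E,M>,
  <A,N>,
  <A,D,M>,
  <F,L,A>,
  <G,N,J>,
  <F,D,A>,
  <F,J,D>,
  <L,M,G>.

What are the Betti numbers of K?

b_0 = 1, b_1 = 2, b_2 = 0.

Order the vertices as A < B < D < E < F < G < J < L < M < N. Listing each simplex with vertices in this order, K has dimension 2 with simplices:

  0-simplices (10): A, B, D, E, F, G, J, L, M, N
  1-simplices (21): AB, AD, AF, AL, AM, AN, BE, DF, DJ, DM, EG, EM, FJ, FL, GJ, GL, GM, GN, JM, JN, LM
  2-simplices (10): ADF, ADM, AFL, ALM, DFJ, DJM, EGM, GJM, GJN, GLM

giving chain groups C_0 ≅ Z^10, C_1 ≅ Z^21, C_2 ≅ Z^10.

Boundary ∂_1: C_1 → C_0 sends each edge [p,q] (with p < q) to q − p.
This gives a 10×21 integer matrix of rank 9; reducing to Smith normal form yields diagonal entries (1,1,1,1,1,1,1,1,1).

The boundary map ∂_2: C_2 → C_1 maps a triangle to the signed sum of its edges. For instance
  ∂GJM = JM − GM + GJ,
  ∂GJN = JN − GN + GJ.
As a 21×10 matrix over Z this has rank 10, with invariant factors (1,1,1,1,1,1,1,1,1,1).

Reading off H_k = ker ∂_k / im ∂_{k+1}:

  H_0: rank C_0 − rank ∂_1 = 10 − 9 = 1, and the invariant factors of ∂_1 are all 1, so H_0 ≅ Z.
  H_1: rank ker ∂_1 − rank ∂_2 = (21 − 9) − 10 = 2, and the invariant factors of ∂_2 are all 1, so H_1 ≅ Z^2.
  H_2: rank ker ∂_2 − rank ∂_3 = (10 − 10) − 0 = 0, and there is no ∂_3, so H_2 ≅ 0.

Hence the Betti numbers are b_0 = 1, b_1 = 2, b_2 = 0.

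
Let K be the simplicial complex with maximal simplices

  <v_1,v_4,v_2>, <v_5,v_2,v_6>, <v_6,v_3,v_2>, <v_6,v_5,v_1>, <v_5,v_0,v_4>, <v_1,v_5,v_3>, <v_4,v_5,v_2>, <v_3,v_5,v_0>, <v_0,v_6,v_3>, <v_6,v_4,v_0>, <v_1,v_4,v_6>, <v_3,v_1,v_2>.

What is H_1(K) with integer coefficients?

Fix the vertex order v_0 < v_1 < v_2 < v_3 < v_4 < v_5 < v_6 and write every simplex with vertices in increasing order. Then dim K = 2 and the simplices of K are:

  0-simplices (7): [v_0], [v_1], [v_2], [v_3], [v_4], [v_5], [v_6]
  1-simplices (18): (18 of them)
  2-simplices (12): (12 of them)

Hence C_0 ≅ Z^7, C_1 ≅ Z^18, C_2 ≅ Z^12.

The boundary map ∂_1: C_1 → C_0 maps an edge to its endpoints' difference, ∂[p,q] = q − p. For instance
  ∂[v_0,v_3] = [v_3] − [v_0].
This gives a 7×18 integer matrix of rank 6; reducing to Smith normal form yields diagonal entries (1,1,1,1,1,1).

The boundary map ∂_2: C_2 → C_1 sends each 2-simplex [p,q,r] to [q,r] − [p,r] + [p,q]. For instance
  ∂[v_1,v_3,v_5] = [v_3,v_5] − [v_1,v_5] + [v_1,v_3],
  ∂[v_2,v_5,v_6] = [v_5,v_6] − [v_2,v_6] + [v_2,v_5].
As a 18×12 matrix over Z this has rank 12, with invariant factors (1,1,1,1,1,1,1,1,1,1,1,2).

Computing H_k = (kernel of ∂_k) / (image of ∂_{k+1}):

  H_1: rank ker ∂_1 − rank ∂_2 = (18 − 6) − 12 = 0, and ∂_2 has invariant factor 2 > 1, so H_1 = Z_2.

H_1 ≅ Z_2.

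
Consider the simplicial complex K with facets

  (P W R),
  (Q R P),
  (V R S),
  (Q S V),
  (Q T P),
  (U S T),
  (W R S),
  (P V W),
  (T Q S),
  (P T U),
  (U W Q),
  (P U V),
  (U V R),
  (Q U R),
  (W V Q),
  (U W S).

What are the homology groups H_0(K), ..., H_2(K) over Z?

H_0 ≅ Z,  H_1 ≅ Z^2,  H_2 ≅ Z.

Take the total order P < Q < R < S < T < U < V < W on the vertex set. Then K (dimension 2) consists of the simplices:

  0-simplices (8): P, Q, R, S, T, U, V, W
  1-simplices (24): PQ, PR, PT, PU, PV, PW, QR, QS, QT, QU, QV, QW, RS, RU, RV, RW, ST, SU, SV, SW, TU, UV, UW, VW
  2-simplices (16): PQR, PQT, PRW, PTU, PUV, PVW, QRU, QST, QSV, QUW, QVW, RSV, RSW, RUV, STU, SUW

giving chain groups C_0 ≅ Z^8, C_1 ≅ Z^24, C_2 ≅ Z^16.

The boundary map ∂_1: C_1 → C_0 maps an edge to its endpoints' difference, ∂[p,q] = q − p.
The 8×24 boundary matrix has rank 7 and Smith normal form diag(1,1,1,1,1,1,1).

The boundary map ∂_2: C_2 → C_1 acts by ∂[p,q,r] = [q,r] − [p,r] + [p,q]. For instance
  ∂PVW = VW − PW + PV,
  ∂QRU = RU − QU + QR.
As a 24×16 matrix over Z this has rank 15, with invariant factors (1,1,1,1,1,1,1,1,1,1,1,1,1,1,1).

From H_k ≅ ker(∂_k) / im(∂_{k+1}) we obtain:

  H_0: rank C_0 − rank ∂_1 = 8 − 7 = 1, and the invariant factors of ∂_1 are all 1, so H_0 = Z.
  H_1: rank ker ∂_1 − rank ∂_2 = (24 − 7) − 15 = 2, and the invariant factors of ∂_2 are all 1, so H_1 = Z^2.
  H_2: rank ker ∂_2 − rank ∂_3 = (16 − 15) − 0 = 1, and there is no ∂_3, so H_2 = Z.

As a check, the Euler characteristic is 8 − 24 + 16 = 0, which agrees with 1 − 2 + 1 = 0.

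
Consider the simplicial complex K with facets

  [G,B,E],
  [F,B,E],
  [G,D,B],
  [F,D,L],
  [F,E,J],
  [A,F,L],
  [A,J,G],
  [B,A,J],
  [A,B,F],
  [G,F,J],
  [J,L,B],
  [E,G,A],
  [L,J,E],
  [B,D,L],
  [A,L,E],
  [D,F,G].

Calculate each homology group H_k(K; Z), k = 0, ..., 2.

K has 8 vertices, 24 edges, 16 triangles.
rank ∂_0 = 0, rank ∂_1 = 7 ⇒ b_0 = 8 − 0 − 7 = 1; all invariant factors of ∂_1 are 1 so no torsion. So H_0 ≅ Z.
rank ∂_1 = 7, rank ∂_2 = 15 ⇒ b_1 = 24 − 7 − 15 = 2; all invariant factors of ∂_2 are 1 so no torsion. So H_1 ≅ Z^2.
rank ∂_2 = 15, rank ∂_3 = 0 ⇒ b_2 = 16 − 15 − 0 = 1. So H_2 ≅ Z.

H_0 = Z,  H_1 = Z^2,  H_2 = Z.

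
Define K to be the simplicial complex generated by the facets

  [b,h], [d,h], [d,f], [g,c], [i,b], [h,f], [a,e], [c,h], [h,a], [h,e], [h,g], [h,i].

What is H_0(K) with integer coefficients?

Fix the vertex order a < b < c < d < e < f < g < h < i and write every simplex with vertices in increasing order. Then dim K = 1 and the simplices of K are:

  0-simplices (9): a, b, c, d, e, f, g, h, i
  1-simplices (12): ae, ah, bh, bi, cg, ch, df, dh, eh, fh, gh, hi

Hence C_0 ≅ Z^9, C_1 ≅ Z^12.

Boundary ∂_1: C_1 → C_0 sends each edge [p,q] (with p < q) to q − p. For instance
  ∂cg = g − c.
This gives a 9×12 integer matrix of rank 8; reducing to Smith normal form yields diagonal entries (1,1,1,1,1,1,1,1).

Computing H_k = (kernel of ∂_k) / (image of ∂_{k+1}):

  H_0: rank C_0 − rank ∂_1 = 9 − 8 = 1, and the invariant factors of ∂_1 are all 1, so H_0 = Z.

H_0 ≅ Z.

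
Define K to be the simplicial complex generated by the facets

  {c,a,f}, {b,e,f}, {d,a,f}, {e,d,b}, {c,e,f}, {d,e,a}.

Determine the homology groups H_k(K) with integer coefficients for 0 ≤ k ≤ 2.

H_0 = Z,  H_1 = Z,  H_2 = 0.

Fix the vertex order a < b < c < d < e < f and write every simplex with vertices in increasing order. Then dim K = 2 and the simplices of K are:

  0-simplices (6): a, b, c, d, e, f
  1-simplices (12): ac, ad, ae, af, bd, be, bf, ce, cf, de, df, ef
  2-simplices (6): acf, ade, adf, bde, bef, cef

giving chain groups C_0 ≅ Z^6, C_1 ≅ Z^12, C_2 ≅ Z^6.

Boundary ∂_1: C_1 → C_0 maps an edge to its endpoints' difference, ∂[p,q] = q − p. For instance
  ∂df = f − d.
As a 6×12 matrix over Z this has rank 5, with invariant factors (1,1,1,1,1).

The boundary map ∂_2: C_2 → C_1 maps a triangle to the signed sum of its edges. For instance
  ∂acf = cf − af + ac,
  ∂adf = df − af + ad.
This gives a 12×6 integer matrix of rank 6; reducing to Smith normal form yields diagonal entries (1,1,1,1,1,1).

Now H_k = ker ∂_k / im ∂_{k+1}, so:

  H_0: rank C_0 − rank ∂_1 = 6 − 5 = 1, and the invariant factors of ∂_1 are all 1, so H_0 ≅ Z.
  H_1: rank ker ∂_1 − rank ∂_2 = (12 − 5) − 6 = 1, and the invariant factors of ∂_2 are all 1, so H_1 ≅ Z.
  H_2: rank ker ∂_2 − rank ∂_3 = (6 − 6) − 0 = 0, and there is no ∂_3, so H_2 ≅ 0.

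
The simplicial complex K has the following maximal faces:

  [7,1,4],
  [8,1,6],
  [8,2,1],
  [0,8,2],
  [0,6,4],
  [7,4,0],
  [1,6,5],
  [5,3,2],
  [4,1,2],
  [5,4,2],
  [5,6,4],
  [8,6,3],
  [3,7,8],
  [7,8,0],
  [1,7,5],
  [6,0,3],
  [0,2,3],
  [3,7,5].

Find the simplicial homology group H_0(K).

H_0 = Z.

Take the total order 0 < 1 < 2 < 3 < 4 < 5 < 6 < 7 < 8 on the vertex set. Then K (dimension 2) consists of the simplices:

  0-simplices (9): [0], [1], [2], [3], [4], [5], [6], [7], [8]
  1-simplices (27): (27 of them)
  2-simplices (18): [0,2,3], [0,2,8], [0,3,6], [0,4,6], [0,4,7], [0,7,8], [1,2,4], [1,2,8], [1,4,7], [1,5,6], [1,5,7], [1,6,8], [2,3,5], [2,4,5], [3,5,7], [3,6,8], [3,7,8], [4,5,6]

Hence C_0 ≅ Z^9, C_1 ≅ Z^27, C_2 ≅ Z^18.

Boundary ∂_1: C_1 → C_0 maps an edge to its endpoints' difference, ∂[p,q] = q − p. For instance
  ∂[0,6] = [6] − [0].
As a 9×27 matrix over Z this has rank 8, with invariant factors (1,1,1,1,1,1,1,1).

Boundary ∂_2: C_2 → C_1 sends each 2-simplex [p,q,r] to [q,r] − [p,r] + [p,q]. For instance
  ∂[3,6,8] = [6,8] − [3,8] + [3,6],
  ∂[1,2,8] = [2,8] − [1,8] + [1,2].
The 27×18 boundary matrix has rank 18 and Smith normal form diag(1,1,1,1,1,1,1,1,1,1,1,1,1,1,1,1,1,2).

From H_k ≅ ker(∂_k) / im(∂_{k+1}) we obtain:

  H_0: rank C_0 − rank ∂_1 = 9 − 8 = 1, and the invariant factors of ∂_1 are all 1, so H_0 = Z.

(K is a triangulation of the Klein bottle.)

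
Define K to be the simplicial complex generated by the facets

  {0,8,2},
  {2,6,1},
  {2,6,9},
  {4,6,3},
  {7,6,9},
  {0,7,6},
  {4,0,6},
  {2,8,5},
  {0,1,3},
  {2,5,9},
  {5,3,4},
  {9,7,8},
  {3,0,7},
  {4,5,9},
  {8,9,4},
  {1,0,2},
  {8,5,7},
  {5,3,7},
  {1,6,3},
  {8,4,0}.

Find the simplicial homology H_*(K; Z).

Fix the vertex order 0 < 1 < 2 < 3 < 4 < 5 < 6 < 7 < 8 < 9 and write every simplex with vertices in increasing order. Then dim K = 2 and the simplices of K are:

  0-simplices (10): [0], [1], [2], [3], [4], [5], [6], [7], [8], [9]
  1-simplices (30): (30 of them)
  2-simplices (20): (20 of them)

giving chain groups C_0 ≅ Z^10, C_1 ≅ Z^30, C_2 ≅ Z^20.

∂_1: C_1 → C_0 sends each edge [p,q] (with p < q) to q − p.
The resulting 10×30 matrix has rank 9, and its Smith normal form has invariant factors (1,1,1,1,1,1,1,1,1).

∂_2: C_2 → C_1 maps a triangle to the signed sum of its edges. For instance
  ∂[0,6,7] = [6,7] − [0,7] + [0,6],
  ∂[3,4,5] = [4,5] − [3,5] + [3,4].
As a 30×20 matrix over Z this has rank 20, with invariant factors (1,1,1,1,1,1,1,1,1,1,1,1,1,1,1,1,1,1,1,2).

From H_k ≅ ker(∂_k) / im(∂_{k+1}) we obtain:

  H_0: rank C_0 − rank ∂_1 = 10 − 9 = 1, and the invariant factors of ∂_1 are all 1, so H_0 = Z.
  H_1: rank ker ∂_1 − rank ∂_2 = (30 − 9) − 20 = 1, and ∂_2 has invariant factor 2 > 1, so H_1 = Z ⊕ Z/2.
  H_2: rank ker ∂_2 − rank ∂_3 = (20 − 20) − 0 = 0, and there is no ∂_3, so H_2 = 0.

(K is a triangulation of the Klein bottle.)

H_0 ≅ Z,  H_1 ≅ Z ⊕ Z/2,  H_2 = 0.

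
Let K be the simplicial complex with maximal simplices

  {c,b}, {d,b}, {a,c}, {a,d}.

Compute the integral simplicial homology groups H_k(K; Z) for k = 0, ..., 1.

H_0 = Z,  H_1 = Z.

Fix the vertex order a < b < c < d and write every simplex with vertices in increasing order. Then dim K = 1 and the simplices of K are:

  0-simplices (4): a, b, c, d
  1-simplices (4): ac, ad, bc, bd

so the chain groups are C_0 ≅ Z^4, C_1 ≅ Z^4.

Boundary ∂_1: C_1 → C_0 maps an edge to its endpoints' difference, ∂[p,q] = q − p. For instance
  ∂bd = d − b.
The resulting 4×4 matrix has rank 3, and its Smith normal form has invariant factors (1,1,1).

From H_k ≅ ker(∂_k) / im(∂_{k+1}) we obtain:

  H_0: rank C_0 − rank ∂_1 = 4 − 3 = 1, and the invariant factors of ∂_1 are all 1, so H_0 ≅ Z.
  H_1: rank ker ∂_1 − rank ∂_2 = (4 − 3) − 0 = 1, and there is no ∂_2, so H_1 ≅ Z.

As a check, the Euler characteristic is 4 − 4 = 0, which agrees with 1 − 1 = 0.
(K is a triangulation of the circle S^1.)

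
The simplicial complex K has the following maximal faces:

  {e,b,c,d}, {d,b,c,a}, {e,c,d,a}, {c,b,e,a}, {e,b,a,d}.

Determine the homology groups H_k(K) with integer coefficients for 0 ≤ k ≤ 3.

We work with the vertex ordering a < b < c < d < e. The simplices of K, each written with vertices in increasing order, are:

  0-simplices (5): a, b, c, d, e
  1-simplices (10): ab, ac, ad, ae, bc, bd, be, cd, ce, de
  2-simplices (10): abc, abd, abe, acd, ace, ade, bcd, bce, bde, cde
  3-simplices (5): abcd, abce, abde, acde, bcde

so the chain groups are C_0 ≅ Z^5, C_1 ≅ Z^10, C_2 ≅ Z^10, C_3 ≅ Z^5.

Boundary ∂_1: C_1 → C_0 sends each edge [p,q] (with p < q) to q − p. For instance
  ∂de = e − d.
This gives a 5×10 integer matrix of rank 4; reducing to Smith normal form yields diagonal entries (1,1,1,1).

Boundary ∂_2: C_2 → C_1 sends each 2-simplex [p,q,r] to [q,r] − [p,r] + [p,q]. For instance
  ∂bce = ce − be + bc,
  ∂bde = de − be + bd.
As a 10×10 matrix over Z this has rank 6, with invariant factors (1,1,1,1,1,1).

Boundary ∂_3: C_3 → C_2 sends each 3-simplex σ to the alternating sum Σ_i (−1)^i (σ with its i-th vertex removed). For instance
  ∂abde = bde − ade + abe − abd,
  ∂bcde = cde − bde + bce − bcd.
This gives a 10×5 integer matrix of rank 4; reducing to Smith normal form yields diagonal entries (1,1,1,1).

From H_k ≅ ker(∂_k) / im(∂_{k+1}) we obtain:

  H_0: rank C_0 − rank ∂_1 = 5 − 4 = 1, and the invariant factors of ∂_1 are all 1, so H_0 ≅ Z.
  H_1: rank ker ∂_1 − rank ∂_2 = (10 − 4) − 6 = 0, and the invariant factors of ∂_2 are all 1, so H_1 ≅ 0.
  H_2: rank ker ∂_2 − rank ∂_3 = (10 − 6) − 4 = 0, and the invariant factors of ∂_3 are all 1, so H_2 ≅ 0.
  H_3: rank ker ∂_3 − rank ∂_4 = (5 − 4) − 0 = 1, and there is no ∂_4, so H_3 ≅ Z.

(K is a triangulation of the 3-sphere S^3.)

H_0 = Z,  H_1 = 0,  H_2 = 0,  H_3 = Z.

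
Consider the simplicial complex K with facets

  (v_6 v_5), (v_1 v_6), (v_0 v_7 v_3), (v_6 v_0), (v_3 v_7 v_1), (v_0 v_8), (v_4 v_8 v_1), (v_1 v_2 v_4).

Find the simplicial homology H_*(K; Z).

K has 9 vertices, 14 edges, 4 triangles.
rank ∂_0 = 0, rank ∂_1 = 8 ⇒ b_0 = 9 − 0 − 8 = 1; all invariant factors of ∂_1 are 1 so no torsion. So H_0 = Z.
rank ∂_1 = 8, rank ∂_2 = 4 ⇒ b_1 = 14 − 8 − 4 = 2; all invariant factors of ∂_2 are 1 so no torsion. So H_1 = Z^2.
rank ∂_2 = 4, rank ∂_3 = 0 ⇒ b_2 = 4 − 4 − 0 = 0. So H_2 = 0.

H_0 = Z,  H_1 = Z^2,  H_2 = 0.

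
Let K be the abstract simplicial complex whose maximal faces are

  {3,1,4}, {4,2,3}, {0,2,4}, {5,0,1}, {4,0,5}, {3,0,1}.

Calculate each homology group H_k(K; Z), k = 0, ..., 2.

Fix the vertex order 0 < 1 < 2 < 3 < 4 < 5 and write every simplex with vertices in increasing order. Then dim K = 2 and the simplices of K are:

  0-simplices (6): [0], [1], [2], [3], [4], [5]
  1-simplices (12): [0,1], [0,2], [0,3], [0,4], [0,5], [1,3], [1,4], [1,5], [2,3], [2,4], [3,4], [4,5]
  2-simplices (6): [0,1,3], [0,1,5], [0,2,4], [0,4,5], [1,3,4], [2,3,4]

Hence C_0 ≅ Z^6, C_1 ≅ Z^12, C_2 ≅ Z^6.

The boundary map ∂_1: C_1 → C_0 is given by ∂[p,q] = [q] − [p].
The resulting 6×12 matrix has rank 5, and its Smith normal form has invariant factors (1,1,1,1,1).

The boundary map ∂_2: C_2 → C_1 maps a triangle to the signed sum of its edges. For instance
  ∂[1,3,4] = [3,4] − [1,4] + [1,3],
  ∂[0,2,4] = [2,4] − [0,4] + [0,2].
As a 12×6 matrix over Z this has rank 6, with invariant factors (1,1,1,1,1,1).

Reading off H_k = ker ∂_k / im ∂_{k+1}:

  H_0: rank C_0 − rank ∂_1 = 6 − 5 = 1, and the invariant factors of ∂_1 are all 1, so H_0 ≅ Z.
  H_1: rank ker ∂_1 − rank ∂_2 = (12 − 5) − 6 = 1, and the invariant factors of ∂_2 are all 1, so H_1 ≅ Z.
  H_2: rank ker ∂_2 − rank ∂_3 = (6 − 6) − 0 = 0, and there is no ∂_3, so H_2 ≅ 0.

As a check, the Euler characteristic is 6 − 12 + 6 = 0, which agrees with 1 − 1 + 0 = 0.
(K is a triangulation of the cylinder S^1 x I.)

H_0 = Z,  H_1 = Z,  H_2 = 0.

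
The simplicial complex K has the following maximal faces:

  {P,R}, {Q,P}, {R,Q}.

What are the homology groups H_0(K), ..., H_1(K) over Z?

K has 3 vertices, 3 edges.
rank ∂_0 = 0, rank ∂_1 = 2 ⇒ b_0 = 3 − 0 − 2 = 1; all invariant factors of ∂_1 are 1 so no torsion. So H_0 = Z.
rank ∂_1 = 2, rank ∂_2 = 0 ⇒ b_1 = 3 − 2 − 0 = 1. So H_1 = Z.

H_0 ≅ Z,  H_1 ≅ Z.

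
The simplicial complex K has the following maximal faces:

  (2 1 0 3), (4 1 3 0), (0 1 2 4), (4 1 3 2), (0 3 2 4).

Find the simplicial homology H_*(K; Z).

We work with the vertex ordering 0 < 1 < 2 < 3 < 4. The simplices of K, each written with vertices in increasing order, are:

  0-simplices (5): [0], [1], [2], [3], [4]
  1-simplices (10): [0,1], [0,2], [0,3], [0,4], [1,2], [1,3], [1,4], [2,3], [2,4], [3,4]
  2-simplices (10): [0,1,2], [0,1,3], [0,1,4], [0,2,3], [0,2,4], [0,3,4], [1,2,3], [1,2,4], [1,3,4], [2,3,4]
  3-simplices (5): [0,1,2,3], [0,1,2,4], [0,1,3,4], [0,2,3,4], [1,2,3,4]

so the chain groups are C_0 ≅ Z^5, C_1 ≅ Z^10, C_2 ≅ Z^10, C_3 ≅ Z^5.

Boundary ∂_1: C_1 → C_0 sends each edge [p,q] (with p < q) to q − p.
As a 5×10 matrix over Z this has rank 4, with invariant factors (1,1,1,1).

Boundary ∂_2: C_2 → C_1 acts by ∂[p,q,r] = [q,r] − [p,r] + [p,q]. For instance
  ∂[0,1,4] = [1,4] − [0,4] + [0,1],
  ∂[0,1,3] = [1,3] − [0,3] + [0,1].
The 10×10 boundary matrix has rank 6 and Smith normal form diag(1,1,1,1,1,1).

Boundary ∂_3: C_3 → C_2 sends each 3-simplex σ to the alternating sum Σ_i (−1)^i (σ with its i-th vertex removed). For instance
  ∂[0,1,2,4] = [1,2,4] − [0,2,4] + [0,1,4] − [0,1,2],
  ∂[0,2,3,4] = [2,3,4] − [0,3,4] + [0,2,4] − [0,2,3].
As a 10×5 matrix over Z this has rank 4, with invariant factors (1,1,1,1).

From H_k ≅ ker(∂_k) / im(∂_{k+1}) we obtain:

  H_0: rank C_0 − rank ∂_1 = 5 − 4 = 1, and the invariant factors of ∂_1 are all 1, so H_0 = Z.
  H_1: rank ker ∂_1 − rank ∂_2 = (10 − 4) − 6 = 0, and the invariant factors of ∂_2 are all 1, so H_1 = 0.
  H_2: rank ker ∂_2 − rank ∂_3 = (10 − 6) − 4 = 0, and the invariant factors of ∂_3 are all 1, so H_2 = 0.
  H_3: rank ker ∂_3 − rank ∂_4 = (5 − 4) − 0 = 1, and there is no ∂_4, so H_3 = Z.

As a check, the Euler characteristic is 5 − 10 + 10 − 5 = 0, which agrees with 1 − 0 + 0 − 1 = 0.

H_0 ≅ Z,  H_1 = 0,  H_2 = 0,  H_3 ≅ Z.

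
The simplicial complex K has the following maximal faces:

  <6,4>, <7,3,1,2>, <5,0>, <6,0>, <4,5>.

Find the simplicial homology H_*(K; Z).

H_0 = Z^2,  H_1 = Z,  H_2 = 0,  H_3 = 0.

Take the total order 0 < 1 < 2 < 3 < 4 < 5 < 6 < 7 on the vertex set. Then K (dimension 3) consists of the simplices:

  0-simplices (8): [0], [1], [2], [3], [4], [5], [6], [7]
  1-simplices (10): [0,5], [0,6], [1,2], [1,3], [1,7], [2,3], [2,7], [3,7], [4,5], [4,6]
  2-simplices (4): [1,2,3], [1,2,7], [1,3,7], [2,3,7]
  3-simplices (1): [1,2,3,7]

Hence C_0 ≅ Z^8, C_1 ≅ Z^10, C_2 ≅ Z^4, C_3 ≅ Z^1.

The boundary map ∂_1: C_1 → C_0 sends each edge [p,q] (with p < q) to q − p.
This gives a 8×10 integer matrix of rank 6; reducing to Smith normal form yields diagonal entries (1,1,1,1,1,1).

∂_2: C_2 → C_1 acts by ∂[p,q,r] = [q,r] − [p,r] + [p,q]. For instance
  ∂[2,3,7] = [3,7] − [2,7] + [2,3],
  ∂[1,3,7] = [3,7] − [1,7] + [1,3].
This gives a 10×4 integer matrix of rank 3; reducing to Smith normal form yields diagonal entries (1,1,1).

∂_3: C_3 → C_2 sends each 3-simplex σ to the alternating sum Σ_i (−1)^i (σ with its i-th vertex removed). For instance
  ∂[1,2,3,7] = [2,3,7] − [1,3,7] + [1,2,7] − [1,2,3].
This gives a 4×1 integer matrix of rank 1; reducing to Smith normal form yields diagonal entries (1).

Computing H_k = (kernel of ∂_k) / (image of ∂_{k+1}):

  H_0: rank C_0 − rank ∂_1 = 8 − 6 = 2, and the invariant factors of ∂_1 are all 1, so H_0 ≅ Z^2.
  H_1: rank ker ∂_1 − rank ∂_2 = (10 − 6) − 3 = 1, and the invariant factors of ∂_2 are all 1, so H_1 ≅ Z.
  H_2: rank ker ∂_2 − rank ∂_3 = (4 − 3) − 1 = 0, and the invariant factors of ∂_3 are all 1, so H_2 ≅ 0.
  H_3: rank ker ∂_3 − rank ∂_4 = (1 − 1) − 0 = 0, and there is no ∂_4, so H_3 ≅ 0.

As a check, the Euler characteristic is 8 − 10 + 4 − 1 = 1, which agrees with 2 − 1 + 0 − 0 = 1.
(K is a triangulation of the disjoint union of the circle S^1 and the 3-simplex.)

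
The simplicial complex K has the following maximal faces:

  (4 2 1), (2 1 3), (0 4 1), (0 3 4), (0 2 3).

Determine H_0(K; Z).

H_0 ≅ Z.

Fix the vertex order 0 < 1 < 2 < 3 < 4 and write every simplex with vertices in increasing order. Then dim K = 2 and the simplices of K are:

  0-simplices (5): [0], [1], [2], [3], [4]
  1-simplices (10): [0,1], [0,2], [0,3], [0,4], [1,2], [1,3], [1,4], [2,3], [2,4], [3,4]
  2-simplices (5): [0,1,4], [0,2,3], [0,3,4], [1,2,3], [1,2,4]

giving chain groups C_0 ≅ Z^5, C_1 ≅ Z^10, C_2 ≅ Z^5.

Boundary ∂_1: C_1 → C_0 maps an edge to its endpoints' difference, ∂[p,q] = q − p.
The 5×10 boundary matrix has rank 4 and Smith normal form diag(1,1,1,1).

The boundary map ∂_2: C_2 → C_1 acts by ∂[p,q,r] = [q,r] − [p,r] + [p,q]. For instance
  ∂[1,2,4] = [2,4] − [1,4] + [1,2],
  ∂[0,3,4] = [3,4] − [0,4] + [0,3].
The 10×5 boundary matrix has rank 5 and Smith normal form diag(1,1,1,1,1).

Reading off H_k = ker ∂_k / im ∂_{k+1}:

  H_0: rank C_0 − rank ∂_1 = 5 − 4 = 1, and the invariant factors of ∂_1 are all 1, so H_0 ≅ Z.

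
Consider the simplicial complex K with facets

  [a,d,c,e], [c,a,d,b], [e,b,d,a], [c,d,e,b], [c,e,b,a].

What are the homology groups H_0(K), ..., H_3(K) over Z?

Take the total order a < b < c < d < e on the vertex set. Then K (dimension 3) consists of the simplices:

  0-simplices (5): a, b, c, d, e
  1-simplices (10): ab, ac, ad, ae, bc, bd, be, cd, ce, de
  2-simplices (10): abc, abd, abe, acd, ace, ade, bcd, bce, bde, cde
  3-simplices (5): abcd, abce, abde, acde, bcde

so the chain groups are C_0 ≅ Z^5, C_1 ≅ Z^10, C_2 ≅ Z^10, C_3 ≅ Z^5.

∂_1: C_1 → C_0 maps an edge to its endpoints' difference, ∂[p,q] = q − p. For instance
  ∂ab = b − a.
As a 5×10 matrix over Z this has rank 4, with invariant factors (1,1,1,1).

∂_2: C_2 → C_1 acts by ∂[p,q,r] = [q,r] − [p,r] + [p,q]. For instance
  ∂bde = de − be + bd,
  ∂acd = cd − ad + ac.
This gives a 10×10 integer matrix of rank 6; reducing to Smith normal form yields diagonal entries (1,1,1,1,1,1).

Boundary ∂_3: C_3 → C_2 sends each 3-simplex σ to the alternating sum Σ_i (−1)^i (σ with its i-th vertex removed). For instance
  ∂abde = bde − ade + abe − abd,
  ∂abcd = bcd − acd + abd − abc.
The 10×5 boundary matrix has rank 4 and Smith normal form diag(1,1,1,1).

Now H_k = ker ∂_k / im ∂_{k+1}, so:

  H_0: rank C_0 − rank ∂_1 = 5 − 4 = 1, and the invariant factors of ∂_1 are all 1, so H_0 = Z.
  H_1: rank ker ∂_1 − rank ∂_2 = (10 − 4) − 6 = 0, and the invariant factors of ∂_2 are all 1, so H_1 = 0.
  H_2: rank ker ∂_2 − rank ∂_3 = (10 − 6) − 4 = 0, and the invariant factors of ∂_3 are all 1, so H_2 = 0.
  H_3: rank ker ∂_3 − rank ∂_4 = (5 − 4) − 0 = 1, and there is no ∂_4, so H_3 = Z.

As a check, the Euler characteristic is 5 − 10 + 10 − 5 = 0, which agrees with 1 − 0 + 0 − 1 = 0.
(K is a triangulation of the 3-sphere S^3.)

H_0 ≅ Z,  H_1 = 0,  H_2 = 0,  H_3 ≅ Z.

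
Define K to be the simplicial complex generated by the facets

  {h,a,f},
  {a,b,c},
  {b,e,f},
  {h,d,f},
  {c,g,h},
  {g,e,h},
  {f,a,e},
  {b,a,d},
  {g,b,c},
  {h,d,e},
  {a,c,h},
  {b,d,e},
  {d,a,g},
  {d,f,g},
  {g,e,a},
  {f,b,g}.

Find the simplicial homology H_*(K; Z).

We work with the vertex ordering a < b < c < d < e < f < g < h. The simplices of K, each written with vertices in increasing order, are:

  0-simplices (8): a, b, c, d, e, f, g, h
  1-simplices (24): ab, ac, ad, ae, af, ag, ah, bc, bd, be, bf, bg, cg, ch, de, df, dg, dh, ef, eg, eh, fg, fh, gh
  2-simplices (16): abc, abd, ach, adg, aef, aeg, afh, bcg, bde, bef, bfg, cgh, deh, dfg, dfh, egh

Hence C_0 ≅ Z^8, C_1 ≅ Z^24, C_2 ≅ Z^16.

∂_1: C_1 → C_0 maps an edge to its endpoints' difference, ∂[p,q] = q − p.
This gives a 8×24 integer matrix of rank 7; reducing to Smith normal form yields diagonal entries (1,1,1,1,1,1,1).

The boundary map ∂_2: C_2 → C_1 sends each 2-simplex [p,q,r] to [q,r] − [p,r] + [p,q]. For instance
  ∂deh = eh − dh + de,
  ∂bef = ef − bf + be.
As a 24×16 matrix over Z this has rank 15, with invariant factors (1,1,1,1,1,1,1,1,1,1,1,1,1,1,1).

Computing H_k = (kernel of ∂_k) / (image of ∂_{k+1}):

  H_0: rank C_0 − rank ∂_1 = 8 − 7 = 1, and the invariant factors of ∂_1 are all 1, so H_0 ≅ Z.
  H_1: rank ker ∂_1 − rank ∂_2 = (24 − 7) − 15 = 2, and the invariant factors of ∂_2 are all 1, so H_1 ≅ Z^2.
  H_2: rank ker ∂_2 − rank ∂_3 = (16 − 15) − 0 = 1, and there is no ∂_3, so H_2 ≅ Z.

As a check, the Euler characteristic is 8 − 24 + 16 = 0, which agrees with 1 − 2 + 1 = 0.

H_0 = Z,  H_1 = Z^2,  H_2 = Z.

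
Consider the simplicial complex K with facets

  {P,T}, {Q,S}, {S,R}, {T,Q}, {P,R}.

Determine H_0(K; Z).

H_0 = Z.

Fix the vertex order P < Q < R < S < T and write every simplex with vertices in increasing order. Then dim K = 1 and the simplices of K are:

  0-simplices (5): P, Q, R, S, T
  1-simplices (5): PR, PT, QS, QT, RS

giving chain groups C_0 ≅ Z^5, C_1 ≅ Z^5.

Boundary ∂_1: C_1 → C_0 sends each edge [p,q] (with p < q) to q − p. For instance
  ∂PT = T − P.
As a 5×5 matrix over Z this has rank 4, with invariant factors (1,1,1,1).

Computing H_k = (kernel of ∂_k) / (image of ∂_{k+1}):

  H_0: rank C_0 − rank ∂_1 = 5 − 4 = 1, and the invariant factors of ∂_1 are all 1, so H_0 = Z.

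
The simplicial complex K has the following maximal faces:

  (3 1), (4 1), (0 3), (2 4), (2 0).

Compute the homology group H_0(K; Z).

Order the vertices as 0 < 1 < 2 < 3 < 4. Listing each simplex with vertices in this order, K has dimension 1 with simplices:

  0-simplices (5): [0], [1], [2], [3], [4]
  1-simplices (5): [0,2], [0,3], [1,3], [1,4], [2,4]

giving chain groups C_0 ≅ Z^5, C_1 ≅ Z^5.

∂_1: C_1 → C_0 sends each edge [p,q] (with p < q) to q − p. For instance
  ∂[2,4] = [4] − [2].
This gives a 5×5 integer matrix of rank 4; reducing to Smith normal form yields diagonal entries (1,1,1,1).

From H_k ≅ ker(∂_k) / im(∂_{k+1}) we obtain:

  H_0: rank C_0 − rank ∂_1 = 5 − 4 = 1, and the invariant factors of ∂_1 are all 1, so H_0 = Z.

(K is a triangulation of the circle S^1.)

H_0 ≅ Z.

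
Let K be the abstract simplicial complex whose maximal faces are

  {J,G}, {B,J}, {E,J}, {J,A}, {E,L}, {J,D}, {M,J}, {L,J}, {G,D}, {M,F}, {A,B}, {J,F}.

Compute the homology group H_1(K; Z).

Order the vertices as A < B < D < E < F < G < J < L < M. Listing each simplex with vertices in this order, K has dimension 1 with simplices:

  0-simplices (9): A, B, D, E, F, G, J, L, M
  1-simplices (12): AB, AJ, BJ, DG, DJ, EJ, EL, FJ, FM, GJ, JL, JM

giving chain groups C_0 ≅ Z^9, C_1 ≅ Z^12.

The boundary map ∂_1: C_1 → C_0 maps an edge to its endpoints' difference, ∂[p,q] = q − p.
The 9×12 boundary matrix has rank 8 and Smith normal form diag(1,1,1,1,1,1,1,1).

Now H_k = ker ∂_k / im ∂_{k+1}, so:

  H_1: rank ker ∂_1 − rank ∂_2 = (12 − 8) − 0 = 4, and there is no ∂_2, so H_1 ≅ Z^4.

H_1 = Z^4.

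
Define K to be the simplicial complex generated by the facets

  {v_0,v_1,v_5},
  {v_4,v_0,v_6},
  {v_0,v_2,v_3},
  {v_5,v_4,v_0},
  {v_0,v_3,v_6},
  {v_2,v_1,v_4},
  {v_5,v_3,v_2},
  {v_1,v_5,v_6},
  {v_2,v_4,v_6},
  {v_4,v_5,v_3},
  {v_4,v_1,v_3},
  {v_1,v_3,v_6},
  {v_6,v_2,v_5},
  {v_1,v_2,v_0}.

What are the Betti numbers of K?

K has 7 vertices, 21 edges, 14 triangles.
rank ∂_0 = 0, rank ∂_1 = 6 ⇒ b_0 = 7 − 0 − 6 = 1; all invariant factors of ∂_1 are 1 so no torsion. So H_0 ≅ Z.
rank ∂_1 = 6, rank ∂_2 = 13 ⇒ b_1 = 21 − 6 − 13 = 2; all invariant factors of ∂_2 are 1 so no torsion. So H_1 ≅ Z^2.
rank ∂_2 = 13, rank ∂_3 = 0 ⇒ b_2 = 14 − 13 − 0 = 1. So H_2 ≅ Z.

b_0 = 1, b_1 = 2, b_2 = 1.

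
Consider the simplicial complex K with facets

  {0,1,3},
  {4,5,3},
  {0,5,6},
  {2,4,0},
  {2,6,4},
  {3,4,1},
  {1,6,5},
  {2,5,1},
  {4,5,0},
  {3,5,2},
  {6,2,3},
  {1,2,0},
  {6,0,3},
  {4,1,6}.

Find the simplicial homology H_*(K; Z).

H_0 ≅ Z,  H_1 ≅ Z^2,  H_2 ≅ Z.

Fix the vertex order 0 < 1 < 2 < 3 < 4 < 5 < 6 and write every simplex with vertices in increasing order. Then dim K = 2 and the simplices of K are:

  0-simplices (7): [0], [1], [2], [3], [4], [5], [6]
  1-simplices (21): [0,1], [0,2], [0,3], [0,4], [0,5], [0,6], [1,2], [1,3], [1,4], [1,5], [1,6], [2,3], [2,4], [2,5], [2,6], [3,4], [3,5], [3,6], [4,5], [4,6], [5,6]
  2-simplices (14): [0,1,2], [0,1,3], [0,2,4], [0,3,6], [0,4,5], [0,5,6], [1,2,5], [1,3,4], [1,4,6], [1,5,6], [2,3,5], [2,3,6], [2,4,6], [3,4,5]

giving chain groups C_0 ≅ Z^7, C_1 ≅ Z^21, C_2 ≅ Z^14.

The boundary map ∂_1: C_1 → C_0 sends each edge [p,q] (with p < q) to q − p.
The 7×21 boundary matrix has rank 6 and Smith normal form diag(1,1,1,1,1,1).

The boundary map ∂_2: C_2 → C_1 sends each 2-simplex [p,q,r] to [q,r] − [p,r] + [p,q]. For instance
  ∂[3,4,5] = [4,5] − [3,5] + [3,4],
  ∂[0,2,4] = [2,4] − [0,4] + [0,2].
This gives a 21×14 integer matrix of rank 13; reducing to Smith normal form yields diagonal entries (1,1,1,1,1,1,1,1,1,1,1,1,1).

From H_k ≅ ker(∂_k) / im(∂_{k+1}) we obtain:

  H_0: rank C_0 − rank ∂_1 = 7 − 6 = 1, and the invariant factors of ∂_1 are all 1, so H_0 ≅ Z.
  H_1: rank ker ∂_1 − rank ∂_2 = (21 − 6) − 13 = 2, and the invariant factors of ∂_2 are all 1, so H_1 ≅ Z^2.
  H_2: rank ker ∂_2 − rank ∂_3 = (14 − 13) − 0 = 1, and there is no ∂_3, so H_2 ≅ Z.

As a check, the Euler characteristic is 7 − 21 + 14 = 0, which agrees with 1 − 2 + 1 = 0.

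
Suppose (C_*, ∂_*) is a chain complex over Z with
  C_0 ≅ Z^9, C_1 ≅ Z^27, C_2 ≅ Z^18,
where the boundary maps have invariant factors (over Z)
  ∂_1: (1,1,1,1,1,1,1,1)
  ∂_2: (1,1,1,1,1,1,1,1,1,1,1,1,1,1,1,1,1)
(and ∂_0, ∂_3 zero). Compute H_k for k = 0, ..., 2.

H_0 = Z,  H_1 = Z^2,  H_2 = Z.

H_0: b_0 = 9 − 0 − 8 = 1; torsion from ∂_1 factors > 1: none. So H_0 = Z.
H_1: b_1 = 27 − 8 − 17 = 2; torsion from ∂_2 factors > 1: none. So H_1 = Z^2.
H_2: b_2 = 18 − 17 − 0 = 1; torsion from ∂_3 factors > 1: none. So H_2 = Z.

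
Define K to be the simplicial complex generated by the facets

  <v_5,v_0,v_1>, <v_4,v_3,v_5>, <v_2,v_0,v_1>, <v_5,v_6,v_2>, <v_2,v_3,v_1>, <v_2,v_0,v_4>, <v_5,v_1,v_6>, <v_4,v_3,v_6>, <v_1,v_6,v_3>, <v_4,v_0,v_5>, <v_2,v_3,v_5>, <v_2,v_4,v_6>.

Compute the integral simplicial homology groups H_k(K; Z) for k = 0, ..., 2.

H_0 ≅ Z,  H_1 ≅ Z/2,  H_2 = 0.

We work with the vertex ordering v_0 < v_1 < v_2 < v_3 < v_4 < v_5 < v_6. The simplices of K, each written with vertices in increasing order, are:

  0-simplices (7): [v_0], [v_1], [v_2], [v_3], [v_4], [v_5], [v_6]
  1-simplices (18): (18 of them)
  2-simplices (12): (12 of them)

so the chain groups are C_0 ≅ Z^7, C_1 ≅ Z^18, C_2 ≅ Z^12.

Boundary ∂_1: C_1 → C_0 sends each edge [p,q] (with p < q) to q − p. For instance
  ∂[v_1,v_5] = [v_5] − [v_1].
The resulting 7×18 matrix has rank 6, and its Smith normal form has invariant factors (1,1,1,1,1,1).

∂_2: C_2 → C_1 acts by ∂[p,q,r] = [q,r] − [p,r] + [p,q]. For instance
  ∂[v_0,v_1,v_2] = [v_1,v_2] − [v_0,v_2] + [v_0,v_1],
  ∂[v_3,v_4,v_6] = [v_4,v_6] − [v_3,v_6] + [v_3,v_4].
As a 18×12 matrix over Z this has rank 12, with invariant factors (1,1,1,1,1,1,1,1,1,1,1,2).

From H_k ≅ ker(∂_k) / im(∂_{k+1}) we obtain:

  H_0: rank C_0 − rank ∂_1 = 7 − 6 = 1, and the invariant factors of ∂_1 are all 1, so H_0 = Z.
  H_1: rank ker ∂_1 − rank ∂_2 = (18 − 6) − 12 = 0, and ∂_2 has invariant factor 2 > 1, so H_1 = Z/2.
  H_2: rank ker ∂_2 − rank ∂_3 = (12 − 12) − 0 = 0, and there is no ∂_3, so H_2 = 0.

As a check, the Euler characteristic is 7 − 18 + 12 = 1, which agrees with 1 − 0 + 0 = 1.
(K is a triangulation of the real projective plane RP^2.)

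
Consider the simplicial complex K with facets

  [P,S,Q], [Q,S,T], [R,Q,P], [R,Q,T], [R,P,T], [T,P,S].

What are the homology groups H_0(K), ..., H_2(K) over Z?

We work with the vertex ordering P < Q < R < S < T. The simplices of K, each written with vertices in increasing order, are:

  0-simplices (5): P, Q, R, S, T
  1-simplices (9): PQ, PR, PS, PT, QR, QS, QT, RT, ST
  2-simplices (6): PQR, PQS, PRT, PST, QRT, QST

giving chain groups C_0 ≅ Z^5, C_1 ≅ Z^9, C_2 ≅ Z^6.

Boundary ∂_1: C_1 → C_0 is given by ∂[p,q] = [q] − [p].
The 5×9 boundary matrix has rank 4 and Smith normal form diag(1,1,1,1).

∂_2: C_2 → C_1 sends each 2-simplex [p,q,r] to [q,r] − [p,r] + [p,q]. For instance
  ∂PST = ST − PT + PS,
  ∂PRT = RT − PT + PR.
As a 9×6 matrix over Z this has rank 5, with invariant factors (1,1,1,1,1).

Computing H_k = (kernel of ∂_k) / (image of ∂_{k+1}):

  H_0: rank C_0 − rank ∂_1 = 5 − 4 = 1, and the invariant factors of ∂_1 are all 1, so H_0 ≅ Z.
  H_1: rank ker ∂_1 − rank ∂_2 = (9 − 4) − 5 = 0, and the invariant factors of ∂_2 are all 1, so H_1 ≅ 0.
  H_2: rank ker ∂_2 − rank ∂_3 = (6 − 5) − 0 = 1, and there is no ∂_3, so H_2 ≅ Z.

(K is a triangulation of the 2-sphere S^2.)

H_0 ≅ Z,  H_1 = 0,  H_2 ≅ Z.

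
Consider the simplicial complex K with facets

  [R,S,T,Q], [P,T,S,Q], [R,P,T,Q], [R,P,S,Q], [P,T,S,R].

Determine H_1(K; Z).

H_1 ≅ 0.

Take the total order P < Q < R < S < T on the vertex set. Then K (dimension 3) consists of the simplices:

  0-simplices (5): P, Q, R, S, T
  1-simplices (10): PQ, PR, PS, PT, QR, QS, QT, RS, RT, ST
  2-simplices (10): PQR, PQS, PQT, PRS, PRT, PST, QRS, QRT, QST, RST
  3-simplices (5): PQRS, PQRT, PQST, PRST, QRST

giving chain groups C_0 ≅ Z^5, C_1 ≅ Z^10, C_2 ≅ Z^10, C_3 ≅ Z^5.

Boundary ∂_1: C_1 → C_0 is given by ∂[p,q] = [q] − [p]. For instance
  ∂RT = T − R.
As a 5×10 matrix over Z this has rank 4, with invariant factors (1,1,1,1).

The boundary map ∂_2: C_2 → C_1 sends each 2-simplex [p,q,r] to [q,r] − [p,r] + [p,q]. For instance
  ∂PST = ST − PT + PS,
  ∂QRT = RT − QT + QR.
The 10×10 boundary matrix has rank 6 and Smith normal form diag(1,1,1,1,1,1).

The boundary map ∂_3: C_3 → C_2 sends each 3-simplex σ to the alternating sum Σ_i (−1)^i (σ with its i-th vertex removed). For instance
  ∂PQRS = QRS − PRS + PQS − PQR,
  ∂PQRT = QRT − PRT + PQT − PQR.
This gives a 10×5 integer matrix of rank 4; reducing to Smith normal form yields diagonal entries (1,1,1,1).

Reading off H_k = ker ∂_k / im ∂_{k+1}:

  H_1: rank ker ∂_1 − rank ∂_2 = (10 − 4) − 6 = 0, and the invariant factors of ∂_2 are all 1, so H_1 = 0.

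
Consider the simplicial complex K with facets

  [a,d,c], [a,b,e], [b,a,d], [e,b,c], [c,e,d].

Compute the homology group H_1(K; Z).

K has 5 vertices, 10 edges, 5 triangles.
rank ∂_1 = 4, rank ∂_2 = 5 ⇒ b_1 = 10 − 4 − 5 = 1; all invariant factors of ∂_2 are 1 so no torsion. So H_1 ≅ Z.

H_1 ≅ Z.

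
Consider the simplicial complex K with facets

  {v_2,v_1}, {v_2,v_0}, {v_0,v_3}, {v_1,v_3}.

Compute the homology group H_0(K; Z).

H_0 ≅ Z.

We work with the vertex ordering v_0 < v_1 < v_2 < v_3. The simplices of K, each written with vertices in increasing order, are:

  0-simplices (4): [v_0], [v_1], [v_2], [v_3]
  1-simplices (4): [v_0,v_2], [v_0,v_3], [v_1,v_2], [v_1,v_3]

giving chain groups C_0 ≅ Z^4, C_1 ≅ Z^4.

∂_1: C_1 → C_0 sends each edge [p,q] (with p < q) to q − p.
As a 4×4 matrix over Z this has rank 3, with invariant factors (1,1,1).

Computing H_k = (kernel of ∂_k) / (image of ∂_{k+1}):

  H_0: rank C_0 − rank ∂_1 = 4 − 3 = 1, and the invariant factors of ∂_1 are all 1, so H_0 = Z.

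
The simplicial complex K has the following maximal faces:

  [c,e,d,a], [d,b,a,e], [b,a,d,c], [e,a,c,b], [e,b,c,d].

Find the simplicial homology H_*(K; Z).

H_0 = Z,  H_1 = 0,  H_2 = 0,  H_3 = Z.

Fix the vertex order a < b < c < d < e and write every simplex with vertices in increasing order. Then dim K = 3 and the simplices of K are:

  0-simplices (5): a, b, c, d, e
  1-simplices (10): ab, ac, ad, ae, bc, bd, be, cd, ce, de
  2-simplices (10): abc, abd, abe, acd, ace, ade, bcd, bce, bde, cde
  3-simplices (5): abcd, abce, abde, acde, bcde

giving chain groups C_0 ≅ Z^5, C_1 ≅ Z^10, C_2 ≅ Z^10, C_3 ≅ Z^5.

The boundary map ∂_1: C_1 → C_0 sends each edge [p,q] (with p < q) to q − p. For instance
  ∂bd = d − b.
The resulting 5×10 matrix has rank 4, and its Smith normal form has invariant factors (1,1,1,1).

∂_2: C_2 → C_1 acts by ∂[p,q,r] = [q,r] − [p,r] + [p,q]. For instance
  ∂ace = ce − ae + ac,
  ∂ade = de − ae + ad.
The 10×10 boundary matrix has rank 6 and Smith normal form diag(1,1,1,1,1,1).

∂_3: C_3 → C_2 sends each 3-simplex σ to the alternating sum Σ_i (−1)^i (σ with its i-th vertex removed). For instance
  ∂abde = bde − ade + abe − abd,
  ∂bcde = cde − bde + bce − bcd.
The resulting 10×5 matrix has rank 4, and its Smith normal form has invariant factors (1,1,1,1).

Computing H_k = (kernel of ∂_k) / (image of ∂_{k+1}):

  H_0: rank C_0 − rank ∂_1 = 5 − 4 = 1, and the invariant factors of ∂_1 are all 1, so H_0 ≅ Z.
  H_1: rank ker ∂_1 − rank ∂_2 = (10 − 4) − 6 = 0, and the invariant factors of ∂_2 are all 1, so H_1 ≅ 0.
  H_2: rank ker ∂_2 − rank ∂_3 = (10 − 6) − 4 = 0, and the invariant factors of ∂_3 are all 1, so H_2 ≅ 0.
  H_3: rank ker ∂_3 − rank ∂_4 = (5 − 4) − 0 = 1, and there is no ∂_4, so H_3 ≅ Z.

As a check, the Euler characteristic is 5 − 10 + 10 − 5 = 0, which agrees with 1 − 0 + 0 − 1 = 0.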